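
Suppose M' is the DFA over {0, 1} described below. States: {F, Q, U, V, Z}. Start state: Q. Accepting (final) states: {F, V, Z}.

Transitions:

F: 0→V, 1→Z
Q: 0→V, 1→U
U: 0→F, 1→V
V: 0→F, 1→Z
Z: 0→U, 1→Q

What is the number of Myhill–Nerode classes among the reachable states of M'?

Every state is reachable, so we keep all 5.
Initial partition by acceptance: {F,V,Z} | {Q,U}.
Split {F,V,Z} by δ(·,0) → {F,V} and {Z}.
Split {Q,U} by δ(·,1) → {U} and {Q}.
Stable partition: {F,V} | {U} | {Z} | {Q} — 4 equivalence classes.

4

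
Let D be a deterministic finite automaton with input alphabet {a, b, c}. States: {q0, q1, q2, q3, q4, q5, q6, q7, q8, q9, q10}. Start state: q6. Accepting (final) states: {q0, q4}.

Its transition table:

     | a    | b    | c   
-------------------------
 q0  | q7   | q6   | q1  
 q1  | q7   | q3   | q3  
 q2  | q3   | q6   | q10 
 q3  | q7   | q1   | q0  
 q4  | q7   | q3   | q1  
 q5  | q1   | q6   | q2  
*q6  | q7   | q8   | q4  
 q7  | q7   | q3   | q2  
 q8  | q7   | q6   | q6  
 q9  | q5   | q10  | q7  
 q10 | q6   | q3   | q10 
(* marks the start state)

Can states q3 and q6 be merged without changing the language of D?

Yes

Reachable states from the start: {q0,q1,q2,q3,q4,q6,q7,q8,q10}. Unreachable: {q5,q9} — drop them.
Initial partition by acceptance: {q0,q4} | {q1,q2,q3,q6,q7,q8,q10}.
Split {q1,q2,q3,q6,q7,q8,q10} by δ(·,c) → {q1,q2,q7,q8,q10} and {q3,q6}.
On input a, block {q1,q2,q7,q8,q10} splits into {q1,q7,q8} and {q2,q10}.
On input c, block {q1,q7,q8} splits into {q1,q8} and {q7}.
No further refinement is possible. Final partition (5 blocks): {q0,q4} | {q1,q8} | {q3,q6} | {q2,q10} | {q7}.
q3 and q6 lie in the same block of the stable partition, so they are equivalent — no string distinguishes them.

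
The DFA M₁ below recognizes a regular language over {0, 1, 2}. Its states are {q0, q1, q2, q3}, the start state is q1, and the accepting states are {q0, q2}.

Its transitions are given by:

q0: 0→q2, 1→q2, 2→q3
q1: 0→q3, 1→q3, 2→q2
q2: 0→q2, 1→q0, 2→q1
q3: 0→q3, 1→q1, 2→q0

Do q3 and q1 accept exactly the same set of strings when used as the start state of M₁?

Yes

All states are reachable from the start state.
P0 = {q0,q2} | {q1,q3}.
Stable partition: {q0,q2} | {q1,q3} — 2 equivalence classes.
q3 and q1 lie in the same block of the stable partition, so they are equivalent — no string distinguishes them.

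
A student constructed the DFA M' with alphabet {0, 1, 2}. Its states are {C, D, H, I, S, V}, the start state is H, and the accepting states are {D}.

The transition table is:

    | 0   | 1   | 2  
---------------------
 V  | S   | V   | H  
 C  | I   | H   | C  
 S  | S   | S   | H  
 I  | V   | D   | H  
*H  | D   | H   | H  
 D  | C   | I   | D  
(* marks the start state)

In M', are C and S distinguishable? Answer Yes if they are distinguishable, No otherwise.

Yes

Every state is reachable, so we keep all 6.
Start with accepting vs non-accepting: {D} | {C,H,I,S,V}.
On input 0, block {C,H,I,S,V} splits into {C,I,S,V} and {H}.
On input 1, block {C,I,S,V} splits into {S,V} and {I} and {C}.
No further refinement is possible. Final partition (5 blocks): {D} | {S,V} | {H} | {I} | {C}.
C and S end up in different blocks, so they are distinguishable. For instance, the string '01' is accepted from only C.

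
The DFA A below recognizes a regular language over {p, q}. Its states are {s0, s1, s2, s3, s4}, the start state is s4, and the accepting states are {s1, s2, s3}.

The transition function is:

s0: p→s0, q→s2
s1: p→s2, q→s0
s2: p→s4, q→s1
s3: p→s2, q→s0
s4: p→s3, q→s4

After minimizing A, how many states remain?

Start with accepting vs non-accepting: {s1,s2,s3} | {s0,s4}.
Refine {s1,s2,s3} on symbol p: members go to different blocks, giving {s1,s3} and {s2}.
Refine {s0,s4} on symbol p: members go to different blocks, giving {s0} and {s4}.
Stable partition: {s1,s3} | {s0} | {s2} | {s4} — 4 equivalence classes.

4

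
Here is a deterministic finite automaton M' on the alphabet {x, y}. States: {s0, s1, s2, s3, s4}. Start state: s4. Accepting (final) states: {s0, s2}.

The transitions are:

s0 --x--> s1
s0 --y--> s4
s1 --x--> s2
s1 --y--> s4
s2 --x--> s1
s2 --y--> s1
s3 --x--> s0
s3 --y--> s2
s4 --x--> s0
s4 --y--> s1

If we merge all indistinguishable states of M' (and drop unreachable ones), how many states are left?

2

First remove the unreachable states {s3}; 4 states remain.
P0 = {s0,s2} | {s1,s4}.
No further refinement is possible. Final partition (2 blocks): {s0,s2} | {s1,s4}.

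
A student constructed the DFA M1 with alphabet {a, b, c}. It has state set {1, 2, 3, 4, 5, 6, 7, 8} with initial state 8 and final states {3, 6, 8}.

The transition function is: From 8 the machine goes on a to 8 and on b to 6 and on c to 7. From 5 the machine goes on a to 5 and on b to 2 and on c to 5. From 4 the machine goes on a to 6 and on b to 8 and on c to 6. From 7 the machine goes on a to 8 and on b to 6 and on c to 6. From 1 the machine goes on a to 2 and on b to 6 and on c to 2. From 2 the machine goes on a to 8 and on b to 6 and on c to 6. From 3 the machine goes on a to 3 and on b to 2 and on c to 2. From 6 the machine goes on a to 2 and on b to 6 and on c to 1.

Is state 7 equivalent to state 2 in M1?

First remove the unreachable states {3,4,5}; 5 states remain.
Start with accepting vs non-accepting: {6,8} | {1,2,7}.
Split {6,8} by δ(·,a) → {6} and {8}.
On input a, block {1,2,7} splits into {2,7} and {1}.
No further refinement is possible. Final partition (4 blocks): {6} | {2,7} | {8} | {1}.
7 and 2 lie in the same block of the stable partition, so they are equivalent — no string distinguishes them.

Yes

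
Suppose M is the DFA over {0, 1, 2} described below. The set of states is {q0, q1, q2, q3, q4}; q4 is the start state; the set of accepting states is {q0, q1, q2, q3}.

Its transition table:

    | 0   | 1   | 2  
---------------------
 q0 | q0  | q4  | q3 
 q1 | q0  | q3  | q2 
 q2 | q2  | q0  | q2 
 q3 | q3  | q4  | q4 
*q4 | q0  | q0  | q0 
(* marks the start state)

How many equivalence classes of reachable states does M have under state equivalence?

3

First remove the unreachable states {q1,q2}; 3 states remain.
P0 = {q0,q3} | {q4}.
Split {q0,q3} by δ(·,2) → {q0} and {q3}.
The partition is now stable with 3 blocks: {q0} | {q4} | {q3}.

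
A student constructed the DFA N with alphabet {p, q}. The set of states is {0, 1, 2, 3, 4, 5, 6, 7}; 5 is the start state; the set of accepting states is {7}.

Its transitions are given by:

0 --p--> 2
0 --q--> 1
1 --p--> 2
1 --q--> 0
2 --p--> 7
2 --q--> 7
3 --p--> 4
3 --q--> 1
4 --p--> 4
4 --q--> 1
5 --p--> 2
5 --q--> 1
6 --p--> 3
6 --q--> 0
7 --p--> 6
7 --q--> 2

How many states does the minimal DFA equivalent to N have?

4

P0 = {7} | {0,1,2,3,4,5,6}.
On input p, block {0,1,2,3,4,5,6} splits into {0,1,3,4,5,6} and {2}.
Split {0,1,3,4,5,6} by δ(·,p) → {0,1,5} and {3,4,6}.
Stable partition: {7} | {0,1,5} | {2} | {3,4,6} — 4 equivalence classes.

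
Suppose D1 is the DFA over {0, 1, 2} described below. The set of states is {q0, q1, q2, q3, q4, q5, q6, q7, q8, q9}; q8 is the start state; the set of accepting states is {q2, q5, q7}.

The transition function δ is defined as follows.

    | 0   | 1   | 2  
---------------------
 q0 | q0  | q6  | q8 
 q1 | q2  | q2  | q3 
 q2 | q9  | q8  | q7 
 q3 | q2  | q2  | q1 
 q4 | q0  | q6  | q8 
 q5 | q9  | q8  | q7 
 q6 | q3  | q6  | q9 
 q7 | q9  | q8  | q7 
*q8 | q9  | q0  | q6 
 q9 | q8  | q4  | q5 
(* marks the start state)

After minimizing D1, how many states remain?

6

All states are reachable from the start state.
P0 = {q2,q5,q7} | {q0,q1,q3,q4,q6,q8,q9}.
Refine {q0,q1,q3,q4,q6,q8,q9} on symbol 0: members go to different blocks, giving {q0,q4,q6,q8,q9} and {q1,q3}.
Refine {q0,q4,q6,q8,q9} on symbol 0: members go to different blocks, giving {q0,q4,q8,q9} and {q6}.
Split {q0,q4,q8,q9} by δ(·,1) → {q0,q4} and {q8,q9}.
Split {q8,q9} by δ(·,2) → {q8} and {q9}.
Stable partition: {q2,q5,q7} | {q0,q4} | {q1,q3} | {q6} | {q8} | {q9} — 6 equivalence classes.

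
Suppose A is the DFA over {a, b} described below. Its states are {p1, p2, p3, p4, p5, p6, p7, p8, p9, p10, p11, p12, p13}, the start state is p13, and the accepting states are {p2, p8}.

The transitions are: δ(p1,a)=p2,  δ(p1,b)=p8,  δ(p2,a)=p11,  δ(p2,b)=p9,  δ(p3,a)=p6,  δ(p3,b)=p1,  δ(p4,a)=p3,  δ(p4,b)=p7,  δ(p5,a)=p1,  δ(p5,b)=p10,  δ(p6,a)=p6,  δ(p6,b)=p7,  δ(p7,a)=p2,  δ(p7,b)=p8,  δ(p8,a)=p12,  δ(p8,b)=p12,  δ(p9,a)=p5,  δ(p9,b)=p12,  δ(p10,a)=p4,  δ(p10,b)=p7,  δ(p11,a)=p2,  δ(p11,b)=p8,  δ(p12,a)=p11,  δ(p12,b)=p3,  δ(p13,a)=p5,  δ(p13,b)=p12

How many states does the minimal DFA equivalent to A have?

Every state is reachable, so we keep all 13.
Start with accepting vs non-accepting: {p2,p8} | {p1,p3,p4,p5,p6,p7,p9,p10,p11,p12,p13}.
On input a, block {p1,p3,p4,p5,p6,p7,p9,p10,p11,p12,p13} splits into {p3,p4,p5,p6,p9,p10,p12,p13} and {p1,p7,p11}.
On input a, block {p2,p8} splits into {p2} and {p8}.
Split {p3,p4,p5,p6,p9,p10,p12,p13} by δ(·,a) → {p3,p4,p6,p9,p10,p13} and {p5,p12}.
On input a, block {p3,p4,p6,p9,p10,p13} splits into {p3,p4,p6,p10} and {p9,p13}.
The partition is now stable with 6 blocks: {p2} | {p3,p4,p6,p10} | {p1,p7,p11} | {p8} | {p5,p12} | {p9,p13}.

6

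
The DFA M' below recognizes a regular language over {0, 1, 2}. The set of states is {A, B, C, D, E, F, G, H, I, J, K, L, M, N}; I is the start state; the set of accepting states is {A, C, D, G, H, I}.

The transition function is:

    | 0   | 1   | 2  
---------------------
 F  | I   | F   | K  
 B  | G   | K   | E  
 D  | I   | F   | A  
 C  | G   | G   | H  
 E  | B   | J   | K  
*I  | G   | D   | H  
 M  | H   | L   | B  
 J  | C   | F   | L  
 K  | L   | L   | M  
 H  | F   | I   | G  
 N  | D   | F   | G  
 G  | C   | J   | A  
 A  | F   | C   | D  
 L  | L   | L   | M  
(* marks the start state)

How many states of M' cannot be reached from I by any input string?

1

BFS from I reaches {A, B, C, D, E, F, G, H, I, J, K, L, M}; the 1 state(s) N are never visited.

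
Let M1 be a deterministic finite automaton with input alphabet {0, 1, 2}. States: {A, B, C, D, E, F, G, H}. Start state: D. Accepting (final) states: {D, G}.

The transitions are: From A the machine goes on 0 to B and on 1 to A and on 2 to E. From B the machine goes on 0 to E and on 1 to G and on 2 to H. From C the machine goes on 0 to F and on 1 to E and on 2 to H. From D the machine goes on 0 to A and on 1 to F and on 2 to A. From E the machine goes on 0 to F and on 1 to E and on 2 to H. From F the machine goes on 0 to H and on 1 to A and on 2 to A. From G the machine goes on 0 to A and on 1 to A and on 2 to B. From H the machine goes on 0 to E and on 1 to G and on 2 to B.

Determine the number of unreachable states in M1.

1

BFS from D reaches {A, B, D, E, F, G, H}; the 1 state(s) C are never visited.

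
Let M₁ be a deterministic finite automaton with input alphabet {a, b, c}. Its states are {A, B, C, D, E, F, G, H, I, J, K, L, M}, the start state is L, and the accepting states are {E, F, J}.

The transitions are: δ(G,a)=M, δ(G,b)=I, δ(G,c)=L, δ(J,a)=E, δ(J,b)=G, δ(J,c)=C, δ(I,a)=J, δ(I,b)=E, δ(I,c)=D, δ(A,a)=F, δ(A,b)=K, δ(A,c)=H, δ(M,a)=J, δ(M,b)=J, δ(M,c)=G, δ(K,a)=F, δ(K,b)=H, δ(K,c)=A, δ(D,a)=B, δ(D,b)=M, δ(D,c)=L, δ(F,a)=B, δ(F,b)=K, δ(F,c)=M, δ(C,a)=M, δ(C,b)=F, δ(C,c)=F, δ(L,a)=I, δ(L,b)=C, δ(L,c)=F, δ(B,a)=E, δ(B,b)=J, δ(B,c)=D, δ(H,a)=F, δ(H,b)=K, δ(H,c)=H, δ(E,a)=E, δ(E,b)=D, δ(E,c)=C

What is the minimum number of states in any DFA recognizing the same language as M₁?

Every state is reachable, so we keep all 13.
Initial partition by acceptance: {E,F,J} | {A,B,C,D,G,H,I,K,L,M}.
On input a, block {E,F,J} splits into {E,J} and {F}.
On input a, block {A,B,C,D,G,H,I,K,L,M} splits into {C,D,G,L} and {A,H,K} and {B,I,M}.
Split {C,D,G,L} by δ(·,b) → {D,G} and {C} and {L}.
No further refinement is possible. Final partition (7 blocks): {E,J} | {D,G} | {F} | {A,H,K} | {B,I,M} | {C} | {L}.

7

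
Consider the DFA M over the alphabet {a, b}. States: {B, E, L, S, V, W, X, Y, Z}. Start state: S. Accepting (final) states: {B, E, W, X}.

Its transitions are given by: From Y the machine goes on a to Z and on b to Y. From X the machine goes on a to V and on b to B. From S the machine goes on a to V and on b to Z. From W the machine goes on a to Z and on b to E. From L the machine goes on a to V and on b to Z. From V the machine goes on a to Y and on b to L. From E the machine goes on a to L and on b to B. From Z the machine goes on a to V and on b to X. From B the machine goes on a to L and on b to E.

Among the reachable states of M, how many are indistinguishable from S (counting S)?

2

States {W} cannot be reached from the start state, so discard them.
Initial partition by acceptance: {B,E,X} | {L,S,V,Y,Z}.
On input b, block {L,S,V,Y,Z} splits into {L,S,V,Y} and {Z}.
Refine {L,S,V,Y} on symbol a: members go to different blocks, giving {L,S,V} and {Y}.
Refine {L,S,V} on symbol a: members go to different blocks, giving {L,S} and {V}.
On input a, block {B,E,X} splits into {B,E} and {X}.
Stable partition: {B,E} | {L,S} | {Z} | {Y} | {V} | {X} — 6 equivalence classes.
State S belongs to the block {L,S}, which has 2 states.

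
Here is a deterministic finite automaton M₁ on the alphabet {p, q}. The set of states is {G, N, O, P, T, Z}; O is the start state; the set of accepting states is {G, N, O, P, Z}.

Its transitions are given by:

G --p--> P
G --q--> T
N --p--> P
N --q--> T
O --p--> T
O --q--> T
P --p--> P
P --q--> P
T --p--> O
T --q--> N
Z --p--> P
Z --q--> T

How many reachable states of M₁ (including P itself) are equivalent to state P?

First remove the unreachable states {G,Z}; 4 states remain.
Initial partition by acceptance: {N,O,P} | {T}.
Refine {N,O,P} on symbol p: members go to different blocks, giving {N,P} and {O}.
Refine {N,P} on symbol q: members go to different blocks, giving {P} and {N}.
The partition is now stable with 4 blocks: {P} | {T} | {O} | {N}.
State P belongs to the block {P}, which has 1 states.

1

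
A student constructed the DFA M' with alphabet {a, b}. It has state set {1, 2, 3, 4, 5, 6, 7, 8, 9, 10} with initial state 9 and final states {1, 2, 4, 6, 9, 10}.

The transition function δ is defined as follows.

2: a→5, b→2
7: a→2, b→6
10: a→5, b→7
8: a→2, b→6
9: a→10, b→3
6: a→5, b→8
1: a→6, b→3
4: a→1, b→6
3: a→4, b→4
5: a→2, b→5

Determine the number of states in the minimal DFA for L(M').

Initial partition by acceptance: {1,2,4,6,9,10} | {3,5,7,8}.
Refine {1,2,4,6,9,10} on symbol a: members go to different blocks, giving {1,4,9} and {2,6,10}.
Split {1,4,9} by δ(·,a) → {1,9} and {4}.
Split {3,5,7,8} by δ(·,a) → {5,7,8} and {3}.
Split {5,7,8} by δ(·,b) → {7,8} and {5}.
Refine {2,6,10} on symbol b: members go to different blocks, giving {6,10} and {2}.
The partition is now stable with 7 blocks: {1,9} | {7,8} | {6,10} | {4} | {3} | {5} | {2}.

7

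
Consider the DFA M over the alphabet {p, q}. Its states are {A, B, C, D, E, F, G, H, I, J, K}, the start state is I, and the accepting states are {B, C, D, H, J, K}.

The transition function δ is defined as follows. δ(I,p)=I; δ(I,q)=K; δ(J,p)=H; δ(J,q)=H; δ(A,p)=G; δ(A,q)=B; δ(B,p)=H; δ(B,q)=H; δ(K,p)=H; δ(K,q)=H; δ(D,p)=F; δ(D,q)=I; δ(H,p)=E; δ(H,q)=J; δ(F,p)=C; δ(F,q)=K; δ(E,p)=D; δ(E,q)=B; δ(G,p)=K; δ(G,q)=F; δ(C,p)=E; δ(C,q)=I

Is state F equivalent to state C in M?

No

First remove the unreachable states {A,G}; 9 states remain.
Start with accepting vs non-accepting: {B,C,D,H,J,K} | {E,F,I}.
Refine {B,C,D,H,J,K} on symbol p: members go to different blocks, giving {B,J,K} and {C,D,H}.
Split {E,F,I} by δ(·,p) → {E,F} and {I}.
Split {C,D,H} by δ(·,q) → {C,D} and {H}.
Stable partition: {B,J,K} | {E,F} | {C,D} | {I} | {H} — 5 equivalence classes.
F and C end up in different blocks, so they are distinguishable. For instance, the string 'ε' is accepted from only C.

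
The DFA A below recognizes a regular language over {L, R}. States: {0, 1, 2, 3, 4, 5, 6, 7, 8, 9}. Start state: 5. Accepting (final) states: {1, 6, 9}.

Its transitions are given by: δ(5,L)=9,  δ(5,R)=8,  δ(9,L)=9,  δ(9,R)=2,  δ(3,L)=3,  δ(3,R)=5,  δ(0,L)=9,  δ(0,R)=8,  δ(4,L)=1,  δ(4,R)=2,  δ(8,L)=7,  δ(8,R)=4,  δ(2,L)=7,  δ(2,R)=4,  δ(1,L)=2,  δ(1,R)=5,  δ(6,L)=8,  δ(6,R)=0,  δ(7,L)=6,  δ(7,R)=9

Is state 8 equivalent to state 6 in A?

No

States {3} cannot be reached from the start state, so discard them.
P0 = {1,6,9} | {0,2,4,5,7,8}.
On input L, block {1,6,9} splits into {1,6} and {9}.
On input L, block {0,2,4,5,7,8} splits into {0,5} and {2,8} and {4,7}.
On input R, block {4,7} splits into {4} and {7}.
Stable partition: {1,6} | {0,5} | {9} | {2,8} | {4} | {7} — 6 equivalence classes.
8 and 6 end up in different blocks, so they are distinguishable. For instance, the string 'ε' is accepted from only 6.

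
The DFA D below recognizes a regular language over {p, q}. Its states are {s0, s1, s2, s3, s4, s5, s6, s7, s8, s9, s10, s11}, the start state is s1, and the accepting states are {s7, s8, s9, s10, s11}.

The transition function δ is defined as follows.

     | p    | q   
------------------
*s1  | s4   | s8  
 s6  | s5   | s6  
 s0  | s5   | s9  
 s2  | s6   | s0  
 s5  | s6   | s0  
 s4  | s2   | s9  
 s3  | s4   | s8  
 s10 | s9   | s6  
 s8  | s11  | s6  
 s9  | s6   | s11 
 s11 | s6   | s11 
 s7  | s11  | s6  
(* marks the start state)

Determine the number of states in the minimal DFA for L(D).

States {s3,s7,s10} cannot be reached from the start state, so discard them.
Initial partition by acceptance: {s8,s9,s11} | {s0,s1,s2,s4,s5,s6}.
Split {s8,s9,s11} by δ(·,p) → {s9,s11} and {s8}.
Refine {s0,s1,s2,s4,s5,s6} on symbol q: members go to different blocks, giving {s2,s5,s6} and {s0,s4} and {s1}.
Refine {s2,s5,s6} on symbol q: members go to different blocks, giving {s2,s5} and {s6}.
No further refinement is possible. Final partition (6 blocks): {s9,s11} | {s2,s5} | {s8} | {s0,s4} | {s1} | {s6}.

6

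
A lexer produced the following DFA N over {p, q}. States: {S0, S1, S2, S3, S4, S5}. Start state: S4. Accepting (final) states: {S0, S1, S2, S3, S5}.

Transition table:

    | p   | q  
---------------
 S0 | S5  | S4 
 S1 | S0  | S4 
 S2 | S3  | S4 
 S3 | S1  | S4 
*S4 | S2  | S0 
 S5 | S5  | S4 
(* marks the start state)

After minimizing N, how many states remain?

All states are reachable from the start state.
Initial partition by acceptance: {S0,S1,S2,S3,S5} | {S4}.
Stable partition: {S0,S1,S2,S3,S5} | {S4} — 2 equivalence classes.

2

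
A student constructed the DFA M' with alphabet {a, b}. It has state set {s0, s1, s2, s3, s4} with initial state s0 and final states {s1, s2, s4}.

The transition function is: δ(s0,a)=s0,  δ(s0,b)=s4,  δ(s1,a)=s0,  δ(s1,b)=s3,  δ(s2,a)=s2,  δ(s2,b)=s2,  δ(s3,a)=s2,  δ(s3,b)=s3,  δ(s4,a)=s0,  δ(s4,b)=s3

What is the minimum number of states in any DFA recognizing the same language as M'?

States {s1} cannot be reached from the start state, so discard them.
P0 = {s2,s4} | {s0,s3}.
Split {s2,s4} by δ(·,a) → {s2} and {s4}.
On input a, block {s0,s3} splits into {s0} and {s3}.
No further refinement is possible. Final partition (4 blocks): {s2} | {s0} | {s4} | {s3}.

4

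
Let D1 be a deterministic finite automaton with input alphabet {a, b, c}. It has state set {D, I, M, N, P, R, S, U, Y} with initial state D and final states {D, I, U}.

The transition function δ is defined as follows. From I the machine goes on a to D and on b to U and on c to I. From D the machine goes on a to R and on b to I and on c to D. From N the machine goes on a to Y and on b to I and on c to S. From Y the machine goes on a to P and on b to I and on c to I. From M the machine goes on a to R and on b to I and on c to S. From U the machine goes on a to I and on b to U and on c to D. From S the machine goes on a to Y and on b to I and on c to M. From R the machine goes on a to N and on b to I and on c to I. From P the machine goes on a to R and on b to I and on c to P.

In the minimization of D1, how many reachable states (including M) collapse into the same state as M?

Initial partition by acceptance: {D,I,U} | {M,N,P,R,S,Y}.
On input a, block {D,I,U} splits into {I,U} and {D}.
On input a, block {I,U} splits into {I} and {U}.
On input c, block {M,N,P,R,S,Y} splits into {M,N,P,S} and {R,Y}.
No further refinement is possible. Final partition (5 blocks): {I} | {M,N,P,S} | {D} | {U} | {R,Y}.
State M belongs to the block {M,N,P,S}, which has 4 states.

4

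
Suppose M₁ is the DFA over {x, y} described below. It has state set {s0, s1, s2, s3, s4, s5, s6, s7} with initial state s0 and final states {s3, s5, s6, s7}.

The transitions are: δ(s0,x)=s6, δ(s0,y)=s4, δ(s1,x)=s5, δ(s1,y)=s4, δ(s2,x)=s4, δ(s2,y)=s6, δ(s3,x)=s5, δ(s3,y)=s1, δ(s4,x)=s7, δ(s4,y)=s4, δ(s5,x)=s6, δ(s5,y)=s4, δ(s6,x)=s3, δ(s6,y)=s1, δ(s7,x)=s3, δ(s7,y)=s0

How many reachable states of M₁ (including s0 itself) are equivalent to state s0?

States {s2} cannot be reached from the start state, so discard them.
P0 = {s3,s5,s6,s7} | {s0,s1,s4}.
No further refinement is possible. Final partition (2 blocks): {s3,s5,s6,s7} | {s0,s1,s4}.
State s0 belongs to the block {s0,s1,s4}, which has 3 states.

3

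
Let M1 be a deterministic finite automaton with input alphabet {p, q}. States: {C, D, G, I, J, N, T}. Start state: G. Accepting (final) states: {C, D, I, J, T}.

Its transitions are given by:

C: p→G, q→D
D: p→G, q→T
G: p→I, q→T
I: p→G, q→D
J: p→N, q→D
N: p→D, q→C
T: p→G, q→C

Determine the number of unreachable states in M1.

2

BFS from G reaches {C, D, G, I, T}; the 2 state(s) J, N are never visited.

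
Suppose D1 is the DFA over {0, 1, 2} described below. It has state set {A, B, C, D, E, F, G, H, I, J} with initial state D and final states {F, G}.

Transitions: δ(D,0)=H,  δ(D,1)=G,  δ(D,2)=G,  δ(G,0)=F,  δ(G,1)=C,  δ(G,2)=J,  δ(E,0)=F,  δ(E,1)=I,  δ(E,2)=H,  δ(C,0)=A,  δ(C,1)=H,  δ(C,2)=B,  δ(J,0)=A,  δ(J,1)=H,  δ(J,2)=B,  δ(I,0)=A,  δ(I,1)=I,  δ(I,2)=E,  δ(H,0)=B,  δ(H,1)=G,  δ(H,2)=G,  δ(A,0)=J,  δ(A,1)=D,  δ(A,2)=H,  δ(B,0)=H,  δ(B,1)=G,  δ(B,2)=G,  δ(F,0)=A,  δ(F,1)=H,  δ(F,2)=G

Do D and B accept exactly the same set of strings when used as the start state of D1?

States {E,I} cannot be reached from the start state, so discard them.
Initial partition by acceptance: {F,G} | {A,B,C,D,H,J}.
On input 0, block {F,G} splits into {F} and {G}.
Refine {A,B,C,D,H,J} on symbol 1: members go to different blocks, giving {A,C,J} and {B,D,H}.
The partition is now stable with 4 blocks: {F} | {A,C,J} | {G} | {B,D,H}.
D and B lie in the same block of the stable partition, so they are equivalent — no string distinguishes them.

Yes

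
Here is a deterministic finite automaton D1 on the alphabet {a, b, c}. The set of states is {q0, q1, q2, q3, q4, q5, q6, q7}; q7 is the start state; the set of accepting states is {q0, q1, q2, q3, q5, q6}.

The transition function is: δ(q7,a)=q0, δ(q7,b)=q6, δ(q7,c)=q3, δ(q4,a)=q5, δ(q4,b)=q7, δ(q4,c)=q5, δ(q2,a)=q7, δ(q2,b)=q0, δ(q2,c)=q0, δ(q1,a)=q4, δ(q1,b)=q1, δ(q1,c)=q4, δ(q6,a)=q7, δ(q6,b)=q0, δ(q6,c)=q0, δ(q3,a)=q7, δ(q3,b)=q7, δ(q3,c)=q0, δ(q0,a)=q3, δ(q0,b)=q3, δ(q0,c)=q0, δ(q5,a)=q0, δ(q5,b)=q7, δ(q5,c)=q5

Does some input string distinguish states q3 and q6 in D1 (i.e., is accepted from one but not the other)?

Yes

First remove the unreachable states {q1,q2,q4,q5}; 4 states remain.
Initial partition by acceptance: {q0,q3,q6} | {q7}.
Refine {q0,q3,q6} on symbol a: members go to different blocks, giving {q3,q6} and {q0}.
Refine {q3,q6} on symbol b: members go to different blocks, giving {q3} and {q6}.
Stable partition: {q3} | {q7} | {q0} | {q6} — 4 equivalence classes.
q3 and q6 end up in different blocks, so they are distinguishable. For instance, the string 'b' is accepted from only q6.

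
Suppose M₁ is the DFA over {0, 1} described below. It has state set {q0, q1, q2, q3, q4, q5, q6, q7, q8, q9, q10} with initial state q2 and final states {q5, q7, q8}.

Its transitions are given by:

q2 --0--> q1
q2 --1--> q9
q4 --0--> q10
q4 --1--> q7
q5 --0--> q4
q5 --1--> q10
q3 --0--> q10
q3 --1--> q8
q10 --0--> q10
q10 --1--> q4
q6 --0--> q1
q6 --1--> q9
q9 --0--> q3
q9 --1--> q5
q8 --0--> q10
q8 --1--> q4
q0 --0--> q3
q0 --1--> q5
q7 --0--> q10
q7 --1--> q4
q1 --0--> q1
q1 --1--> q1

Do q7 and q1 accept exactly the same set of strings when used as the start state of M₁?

No

Reachable states from the start: {q1,q2,q3,q4,q5,q7,q8,q9,q10}. Unreachable: {q0,q6} — drop them.
Initial partition by acceptance: {q5,q7,q8} | {q1,q2,q3,q4,q9,q10}.
On input 1, block {q1,q2,q3,q4,q9,q10} splits into {q1,q2,q10} and {q3,q4,q9}.
On input 0, block {q5,q7,q8} splits into {q7,q8} and {q5}.
Refine {q1,q2,q10} on symbol 1: members go to different blocks, giving {q2,q10} and {q1}.
Split {q2,q10} by δ(·,0) → {q2} and {q10}.
On input 0, block {q3,q4,q9} splits into {q3,q4} and {q9}.
The partition is now stable with 7 blocks: {q7,q8} | {q2} | {q3,q4} | {q5} | {q1} | {q10} | {q9}.
q7 and q1 end up in different blocks, so they are distinguishable. For instance, the string 'ε' is accepted from only q7.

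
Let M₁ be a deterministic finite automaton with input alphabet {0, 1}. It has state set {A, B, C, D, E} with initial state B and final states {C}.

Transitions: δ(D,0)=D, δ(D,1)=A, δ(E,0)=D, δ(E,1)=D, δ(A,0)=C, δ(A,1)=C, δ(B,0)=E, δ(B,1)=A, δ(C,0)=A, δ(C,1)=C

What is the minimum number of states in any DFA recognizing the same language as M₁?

5

Every state is reachable, so we keep all 5.
Initial partition by acceptance: {C} | {A,B,D,E}.
Split {A,B,D,E} by δ(·,0) → {B,D,E} and {A}.
Split {B,D,E} by δ(·,1) → {B,D} and {E}.
Split {B,D} by δ(·,0) → {B} and {D}.
The partition is now stable with 5 blocks: {C} | {B} | {A} | {E} | {D}.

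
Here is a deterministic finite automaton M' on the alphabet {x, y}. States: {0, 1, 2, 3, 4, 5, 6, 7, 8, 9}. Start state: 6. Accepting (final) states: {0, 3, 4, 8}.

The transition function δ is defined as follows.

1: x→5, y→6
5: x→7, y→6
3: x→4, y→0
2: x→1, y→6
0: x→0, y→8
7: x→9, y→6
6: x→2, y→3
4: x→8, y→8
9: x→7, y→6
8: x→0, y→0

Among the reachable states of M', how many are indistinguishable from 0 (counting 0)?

4

Initial partition by acceptance: {0,3,4,8} | {1,2,5,6,7,9}.
On input y, block {1,2,5,6,7,9} splits into {1,2,5,7,9} and {6}.
The partition is now stable with 3 blocks: {0,3,4,8} | {1,2,5,7,9} | {6}.
The equivalence class containing 0 is {0,3,4,8}, of size 4.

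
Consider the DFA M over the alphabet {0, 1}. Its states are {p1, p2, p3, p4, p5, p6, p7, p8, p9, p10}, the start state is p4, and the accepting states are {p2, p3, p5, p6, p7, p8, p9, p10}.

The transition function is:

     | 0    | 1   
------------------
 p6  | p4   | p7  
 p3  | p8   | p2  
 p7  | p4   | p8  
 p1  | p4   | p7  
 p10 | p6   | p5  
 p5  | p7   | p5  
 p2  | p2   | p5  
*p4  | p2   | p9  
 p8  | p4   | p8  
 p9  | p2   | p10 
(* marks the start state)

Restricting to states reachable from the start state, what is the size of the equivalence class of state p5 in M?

2

First remove the unreachable states {p1,p3}; 8 states remain.
P0 = {p2,p5,p6,p7,p8,p9,p10} | {p4}.
On input 0, block {p2,p5,p6,p7,p8,p9,p10} splits into {p2,p5,p9,p10} and {p6,p7,p8}.
Split {p2,p5,p9,p10} by δ(·,0) → {p2,p9} and {p5,p10}.
No further refinement is possible. Final partition (4 blocks): {p2,p9} | {p4} | {p6,p7,p8} | {p5,p10}.
The equivalence class containing p5 is {p5,p10}, of size 2.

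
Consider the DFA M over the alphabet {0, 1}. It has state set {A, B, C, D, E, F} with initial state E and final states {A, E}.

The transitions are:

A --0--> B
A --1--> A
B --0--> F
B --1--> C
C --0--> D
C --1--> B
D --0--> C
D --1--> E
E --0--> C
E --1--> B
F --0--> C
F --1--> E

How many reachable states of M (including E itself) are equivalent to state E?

1

Reachable states from the start: {B,C,D,E,F}. Unreachable: {A} — drop them.
Initial partition by acceptance: {E} | {B,C,D,F}.
Refine {B,C,D,F} on symbol 1: members go to different blocks, giving {B,C} and {D,F}.
No further refinement is possible. Final partition (3 blocks): {E} | {B,C} | {D,F}.
State E belongs to the block {E}, which has 1 states.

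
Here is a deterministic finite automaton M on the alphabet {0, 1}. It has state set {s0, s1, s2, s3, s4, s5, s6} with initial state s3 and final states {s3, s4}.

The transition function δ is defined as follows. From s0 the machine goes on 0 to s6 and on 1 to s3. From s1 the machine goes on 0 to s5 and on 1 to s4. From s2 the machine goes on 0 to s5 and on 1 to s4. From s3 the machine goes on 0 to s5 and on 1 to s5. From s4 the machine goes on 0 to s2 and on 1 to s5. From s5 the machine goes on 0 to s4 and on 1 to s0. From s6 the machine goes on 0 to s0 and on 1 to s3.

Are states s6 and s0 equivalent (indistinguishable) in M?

Reachable states from the start: {s0,s2,s3,s4,s5,s6}. Unreachable: {s1} — drop them.
Start with accepting vs non-accepting: {s3,s4} | {s0,s2,s5,s6}.
Refine {s0,s2,s5,s6} on symbol 0: members go to different blocks, giving {s0,s2,s6} and {s5}.
Refine {s3,s4} on symbol 0: members go to different blocks, giving {s3} and {s4}.
Refine {s0,s2,s6} on symbol 0: members go to different blocks, giving {s0,s6} and {s2}.
Stable partition: {s3} | {s0,s6} | {s5} | {s4} | {s2} — 5 equivalence classes.
s6 and s0 lie in the same block of the stable partition, so they are equivalent — no string distinguishes them.

Yes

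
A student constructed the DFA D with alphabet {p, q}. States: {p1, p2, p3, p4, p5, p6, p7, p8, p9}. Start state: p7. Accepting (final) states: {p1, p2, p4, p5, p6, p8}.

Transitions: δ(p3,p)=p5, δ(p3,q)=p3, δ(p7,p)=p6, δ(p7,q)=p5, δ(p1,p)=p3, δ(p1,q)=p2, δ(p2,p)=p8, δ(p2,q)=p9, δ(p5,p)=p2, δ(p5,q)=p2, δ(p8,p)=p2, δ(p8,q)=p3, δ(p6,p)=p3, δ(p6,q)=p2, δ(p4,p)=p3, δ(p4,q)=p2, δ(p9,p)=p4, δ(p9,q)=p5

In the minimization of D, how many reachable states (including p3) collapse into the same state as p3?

1

Reachable states from the start: {p2,p3,p4,p5,p6,p7,p8,p9}. Unreachable: {p1} — drop them.
Initial partition by acceptance: {p2,p4,p5,p6,p8} | {p3,p7,p9}.
On input p, block {p2,p4,p5,p6,p8} splits into {p2,p5,p8} and {p4,p6}.
On input q, block {p2,p5,p8} splits into {p2,p8} and {p5}.
Refine {p3,p7,p9} on symbol p: members go to different blocks, giving {p7,p9} and {p3}.
Split {p2,p8} by δ(·,q) → {p2} and {p8}.
The partition is now stable with 6 blocks: {p2} | {p7,p9} | {p4,p6} | {p5} | {p3} | {p8}.
The equivalence class containing p3 is {p3}, of size 1.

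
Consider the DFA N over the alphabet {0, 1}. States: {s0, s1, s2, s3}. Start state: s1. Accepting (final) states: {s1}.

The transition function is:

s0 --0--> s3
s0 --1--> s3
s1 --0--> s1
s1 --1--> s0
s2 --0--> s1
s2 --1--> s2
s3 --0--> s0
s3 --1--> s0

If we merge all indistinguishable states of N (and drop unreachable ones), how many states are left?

2

First remove the unreachable states {s2}; 3 states remain.
Start with accepting vs non-accepting: {s1} | {s0,s3}.
No further refinement is possible. Final partition (2 blocks): {s1} | {s0,s3}.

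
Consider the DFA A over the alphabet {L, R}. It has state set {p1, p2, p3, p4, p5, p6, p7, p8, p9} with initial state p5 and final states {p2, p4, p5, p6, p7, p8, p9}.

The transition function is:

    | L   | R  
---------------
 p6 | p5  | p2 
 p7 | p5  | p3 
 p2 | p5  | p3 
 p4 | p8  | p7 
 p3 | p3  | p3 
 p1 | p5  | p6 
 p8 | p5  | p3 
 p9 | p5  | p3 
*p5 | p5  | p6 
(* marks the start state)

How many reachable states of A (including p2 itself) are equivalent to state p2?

1

Reachable states from the start: {p2,p3,p5,p6}. Unreachable: {p1,p4,p7,p8,p9} — drop them.
P0 = {p2,p5,p6} | {p3}.
Split {p2,p5,p6} by δ(·,R) → {p5,p6} and {p2}.
Refine {p5,p6} on symbol R: members go to different blocks, giving {p5} and {p6}.
No further refinement is possible. Final partition (4 blocks): {p5} | {p3} | {p2} | {p6}.
The equivalence class containing p2 is {p2}, of size 1.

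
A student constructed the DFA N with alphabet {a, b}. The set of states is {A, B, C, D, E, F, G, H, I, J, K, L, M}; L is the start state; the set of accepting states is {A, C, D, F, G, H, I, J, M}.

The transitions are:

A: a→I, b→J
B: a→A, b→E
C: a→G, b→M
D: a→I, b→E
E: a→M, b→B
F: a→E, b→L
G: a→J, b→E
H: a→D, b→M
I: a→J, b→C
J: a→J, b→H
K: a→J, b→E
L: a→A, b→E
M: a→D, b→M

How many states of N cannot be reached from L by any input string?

2

BFS from L reaches {A, B, C, D, E, G, H, I, J, L, M}; the 2 state(s) F, K are never visited.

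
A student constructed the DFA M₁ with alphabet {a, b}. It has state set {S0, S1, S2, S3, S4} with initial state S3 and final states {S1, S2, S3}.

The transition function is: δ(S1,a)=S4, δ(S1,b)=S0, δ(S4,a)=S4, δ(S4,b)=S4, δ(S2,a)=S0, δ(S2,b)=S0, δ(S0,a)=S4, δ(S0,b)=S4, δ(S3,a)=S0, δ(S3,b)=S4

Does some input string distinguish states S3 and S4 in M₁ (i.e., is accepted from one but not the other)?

Yes

First remove the unreachable states {S1,S2}; 3 states remain.
P0 = {S3} | {S0,S4}.
No further refinement is possible. Final partition (2 blocks): {S3} | {S0,S4}.
S3 and S4 end up in different blocks, so they are distinguishable. For instance, the string 'ε' is accepted from only S3.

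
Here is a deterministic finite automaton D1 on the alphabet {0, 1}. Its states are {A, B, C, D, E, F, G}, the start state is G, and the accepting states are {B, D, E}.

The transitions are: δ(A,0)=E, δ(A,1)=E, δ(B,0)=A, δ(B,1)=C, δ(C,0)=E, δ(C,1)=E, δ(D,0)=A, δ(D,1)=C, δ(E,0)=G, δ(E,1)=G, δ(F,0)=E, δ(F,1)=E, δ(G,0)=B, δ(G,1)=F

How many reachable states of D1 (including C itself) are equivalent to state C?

Reachable states from the start: {A,B,C,E,F,G}. Unreachable: {D} — drop them.
Initial partition by acceptance: {B,E} | {A,C,F,G}.
Refine {A,C,F,G} on symbol 1: members go to different blocks, giving {A,C,F} and {G}.
On input 0, block {B,E} splits into {B} and {E}.
No further refinement is possible. Final partition (4 blocks): {B} | {A,C,F} | {G} | {E}.
The equivalence class containing C is {A,C,F}, of size 3.

3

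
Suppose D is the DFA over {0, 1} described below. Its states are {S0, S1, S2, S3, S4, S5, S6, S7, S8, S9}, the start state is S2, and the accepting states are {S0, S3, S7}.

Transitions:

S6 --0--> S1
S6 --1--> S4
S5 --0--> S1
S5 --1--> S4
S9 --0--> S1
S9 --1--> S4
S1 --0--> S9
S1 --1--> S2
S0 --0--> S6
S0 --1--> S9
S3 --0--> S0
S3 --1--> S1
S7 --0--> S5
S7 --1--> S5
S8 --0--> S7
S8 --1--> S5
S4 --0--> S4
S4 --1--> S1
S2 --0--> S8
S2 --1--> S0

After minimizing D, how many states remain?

6

States {S3} cannot be reached from the start state, so discard them.
P0 = {S0,S7} | {S1,S2,S4,S5,S6,S8,S9}.
Refine {S1,S2,S4,S5,S6,S8,S9} on symbol 0: members go to different blocks, giving {S1,S2,S4,S5,S6,S9} and {S8}.
Refine {S1,S2,S4,S5,S6,S9} on symbol 0: members go to different blocks, giving {S1,S4,S5,S6,S9} and {S2}.
On input 1, block {S1,S4,S5,S6,S9} splits into {S4,S5,S6,S9} and {S1}.
On input 0, block {S4,S5,S6,S9} splits into {S5,S6,S9} and {S4}.
No further refinement is possible. Final partition (6 blocks): {S0,S7} | {S5,S6,S9} | {S8} | {S2} | {S1} | {S4}.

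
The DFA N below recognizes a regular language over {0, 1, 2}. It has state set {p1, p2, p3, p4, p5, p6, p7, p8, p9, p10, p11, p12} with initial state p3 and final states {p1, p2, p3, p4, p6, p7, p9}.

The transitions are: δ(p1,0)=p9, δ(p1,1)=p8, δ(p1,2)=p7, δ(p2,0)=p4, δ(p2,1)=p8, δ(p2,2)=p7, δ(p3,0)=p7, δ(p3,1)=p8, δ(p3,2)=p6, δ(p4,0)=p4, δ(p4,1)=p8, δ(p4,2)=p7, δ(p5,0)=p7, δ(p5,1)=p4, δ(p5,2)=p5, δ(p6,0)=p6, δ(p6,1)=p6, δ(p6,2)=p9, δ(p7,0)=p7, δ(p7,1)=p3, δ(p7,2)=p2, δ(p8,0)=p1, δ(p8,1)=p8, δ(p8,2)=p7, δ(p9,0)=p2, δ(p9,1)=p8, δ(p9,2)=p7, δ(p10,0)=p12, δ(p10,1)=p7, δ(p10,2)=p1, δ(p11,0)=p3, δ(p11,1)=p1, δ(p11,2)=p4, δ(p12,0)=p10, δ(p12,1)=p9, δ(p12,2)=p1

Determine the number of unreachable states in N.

Starting at p3 and following transitions, the reachable set is {p1, p2, p3, p4, p6, p7, p8, p9}. That leaves p5, p10, p11, p12 unreachable — 4 in total.

4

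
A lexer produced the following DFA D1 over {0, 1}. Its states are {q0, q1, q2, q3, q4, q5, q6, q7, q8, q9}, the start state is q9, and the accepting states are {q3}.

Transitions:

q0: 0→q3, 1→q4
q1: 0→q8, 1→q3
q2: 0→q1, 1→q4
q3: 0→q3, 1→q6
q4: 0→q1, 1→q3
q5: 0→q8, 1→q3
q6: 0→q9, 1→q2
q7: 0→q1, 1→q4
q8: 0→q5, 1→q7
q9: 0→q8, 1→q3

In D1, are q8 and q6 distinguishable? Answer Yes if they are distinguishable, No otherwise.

Reachable states from the start: {q1,q2,q3,q4,q5,q6,q7,q8,q9}. Unreachable: {q0} — drop them.
P0 = {q3} | {q1,q2,q4,q5,q6,q7,q8,q9}.
Refine {q1,q2,q4,q5,q6,q7,q8,q9} on symbol 1: members go to different blocks, giving {q1,q4,q5,q9} and {q2,q6,q7,q8}.
Split {q1,q4,q5,q9} by δ(·,0) → {q1,q5,q9} and {q4}.
Refine {q2,q6,q7,q8} on symbol 1: members go to different blocks, giving {q2,q7} and {q6,q8}.
Stable partition: {q3} | {q1,q5,q9} | {q2,q7} | {q4} | {q6,q8} — 5 equivalence classes.
q8 and q6 lie in the same block of the stable partition, so they are equivalent — no string distinguishes them.

No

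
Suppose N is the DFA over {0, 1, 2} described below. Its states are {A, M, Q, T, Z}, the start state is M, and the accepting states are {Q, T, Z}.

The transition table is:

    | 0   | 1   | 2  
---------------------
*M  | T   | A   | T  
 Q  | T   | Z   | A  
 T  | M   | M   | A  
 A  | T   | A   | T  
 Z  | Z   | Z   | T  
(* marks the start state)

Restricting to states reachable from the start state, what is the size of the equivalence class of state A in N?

States {Q,Z} cannot be reached from the start state, so discard them.
Start with accepting vs non-accepting: {T} | {A,M}.
No further refinement is possible. Final partition (2 blocks): {T} | {A,M}.
State A belongs to the block {A,M}, which has 2 states.

2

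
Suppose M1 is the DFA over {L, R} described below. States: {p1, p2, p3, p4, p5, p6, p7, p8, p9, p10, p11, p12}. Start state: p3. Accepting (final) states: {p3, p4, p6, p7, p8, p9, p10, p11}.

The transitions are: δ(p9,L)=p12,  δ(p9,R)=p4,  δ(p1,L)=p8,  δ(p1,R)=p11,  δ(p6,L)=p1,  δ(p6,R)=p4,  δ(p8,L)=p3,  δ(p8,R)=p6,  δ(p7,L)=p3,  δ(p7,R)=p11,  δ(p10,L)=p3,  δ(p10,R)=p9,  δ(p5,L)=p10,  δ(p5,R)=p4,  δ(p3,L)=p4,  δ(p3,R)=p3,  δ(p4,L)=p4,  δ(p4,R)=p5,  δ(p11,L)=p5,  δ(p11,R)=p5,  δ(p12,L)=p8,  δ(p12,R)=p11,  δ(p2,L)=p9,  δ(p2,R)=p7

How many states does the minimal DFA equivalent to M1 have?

Reachable states from the start: {p1,p3,p4,p5,p6,p8,p9,p10,p11,p12}. Unreachable: {p2,p7} — drop them.
Start with accepting vs non-accepting: {p3,p4,p6,p8,p9,p10,p11} | {p1,p5,p12}.
Split {p3,p4,p6,p8,p9,p10,p11} by δ(·,L) → {p3,p4,p8,p10} and {p6,p9,p11}.
On input R, block {p3,p4,p8,p10} splits into {p8,p10} and {p3} and {p4}.
On input R, block {p1,p5,p12} splits into {p1,p12} and {p5}.
On input L, block {p6,p9,p11} splits into {p6,p9} and {p11}.
No further refinement is possible. Final partition (7 blocks): {p8,p10} | {p1,p12} | {p6,p9} | {p3} | {p4} | {p5} | {p11}.

7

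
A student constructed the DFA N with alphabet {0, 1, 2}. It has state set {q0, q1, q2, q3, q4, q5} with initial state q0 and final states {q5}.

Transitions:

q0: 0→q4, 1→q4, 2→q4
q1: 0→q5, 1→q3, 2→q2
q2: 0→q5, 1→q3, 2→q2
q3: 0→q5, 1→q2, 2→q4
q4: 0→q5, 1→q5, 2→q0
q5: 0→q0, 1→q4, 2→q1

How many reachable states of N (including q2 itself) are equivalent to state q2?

2

Start with accepting vs non-accepting: {q5} | {q0,q1,q2,q3,q4}.
On input 0, block {q0,q1,q2,q3,q4} splits into {q1,q2,q3,q4} and {q0}.
On input 1, block {q1,q2,q3,q4} splits into {q1,q2,q3} and {q4}.
Refine {q1,q2,q3} on symbol 2: members go to different blocks, giving {q1,q2} and {q3}.
No further refinement is possible. Final partition (5 blocks): {q5} | {q1,q2} | {q0} | {q4} | {q3}.
The equivalence class containing q2 is {q1,q2}, of size 2.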